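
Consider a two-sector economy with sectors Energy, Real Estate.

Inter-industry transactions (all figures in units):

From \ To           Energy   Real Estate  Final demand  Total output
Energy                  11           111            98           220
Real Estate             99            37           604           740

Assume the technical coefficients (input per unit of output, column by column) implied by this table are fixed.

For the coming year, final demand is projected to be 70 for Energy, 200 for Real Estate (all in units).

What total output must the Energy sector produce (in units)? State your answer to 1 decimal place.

Technical coefficients a_ij = z_ij / X_j:
  a_EE = 11/220 = 0.05, a_RE = 99/220 = 0.45
  a_ER = 111/740 = 0.15, a_RR = 37/740 = 0.05
I − A =
  [   0.95    -0.15]
  [  -0.45     0.95]
det(I−A) = (0.95)(0.95) − (-0.15)(-0.45) = 0.8350
adj(I−A) = [[0.95, 0.15], [0.45, 0.95]]
(I − A)⁻¹ = adj(I−A) / det(I−A) ≈
  [   1.1377     0.1796]
  [   0.5389     1.1377]
x = (I − A)⁻¹ d = adj(I−A)·d / det(I−A), with det(I−A) = 0.8350:
  x_E = (0.95·70 + 0.15·200) / 0.8350 = 96.50 / 0.8350 ≈ 115.6
  x_R = (0.45·70 + 0.95·200) / 0.8350 = 221.50 / 0.8350 ≈ 265.3

x_E = 115.6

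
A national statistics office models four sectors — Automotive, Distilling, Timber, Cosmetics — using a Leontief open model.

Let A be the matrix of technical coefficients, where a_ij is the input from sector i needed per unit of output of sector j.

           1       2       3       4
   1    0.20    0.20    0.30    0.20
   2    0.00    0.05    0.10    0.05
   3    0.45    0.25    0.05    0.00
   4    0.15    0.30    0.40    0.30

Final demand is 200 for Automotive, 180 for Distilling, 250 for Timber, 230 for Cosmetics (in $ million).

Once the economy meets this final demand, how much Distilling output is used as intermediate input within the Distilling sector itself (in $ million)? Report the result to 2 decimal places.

z_22 = 16.47

I − A =
  [   0.80    -0.20    -0.30    -0.20]
  [   0.00     0.95    -0.10    -0.05]
  [  -0.45    -0.25     0.95     0.00]
  [  -0.15    -0.30    -0.40     0.70]
Compute the cofactors C_ij = (−1)^(i+j)·(3×3 minor ij) of I−A; the adjugate is their transpose:
adj(I−A) = Cᵀ =
  [ 0.595000   0.262500   0.295000   0.188750]
  [ 0.047625   0.373000   0.071250   0.040250]
  [ 0.294375   0.222500   0.490000   0.100000]
  [ 0.316125   0.343250   0.373750   0.564750]
det(I−A) = Σ_j (I−A)_1j·C_1j = (0.80)(0.595000) + (-0.20)(0.047625) + (-0.30)(0.294375) + (-0.20)(0.316125) = 0.3149375
(I − A)⁻¹ = adj(I−A) / det(I−A) ≈
  [   1.8893     0.8335     0.9367     0.5993]
  [   0.1512     1.1844     0.2262     0.1278]
  [   0.9347     0.7065     1.5559     0.3175]
  [   1.0038     1.0899     1.1867     1.7932]
First solve x = (I − A)⁻¹ d = adj(I−A)·d / det(I−A); in particular x_2 = (0.047625·200 + 0.373000·180 + 0.071250·250 + 0.040250·230) / 0.3149375 = 103.735 / 0.3149375 ≈ 329.3828.
Intermediate flow from 2 to 2: z_22 = a_22 · x_2 = 0.05 × 103.735 / 0.3149375 = 5.18675 / 0.3149375 ≈ 16.47.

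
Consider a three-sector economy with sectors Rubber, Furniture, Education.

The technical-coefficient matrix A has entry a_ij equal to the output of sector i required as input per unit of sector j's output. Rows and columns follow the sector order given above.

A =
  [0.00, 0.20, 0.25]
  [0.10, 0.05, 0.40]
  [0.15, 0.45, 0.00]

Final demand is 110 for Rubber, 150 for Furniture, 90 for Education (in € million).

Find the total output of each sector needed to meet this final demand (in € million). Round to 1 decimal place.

x_1 = 231.7, x_2 = 289.7, x_3 = 255.1

I − A =
  [   1.00    -0.20    -0.25]
  [  -0.10     0.95    -0.40]
  [  -0.15    -0.45     1.00]
Cofactors of I−A, C_ij = (−1)^(i+j)·(minor ij) (rows/columns in the sector order above):
  C_11 = (0.95)(1.00) − (-0.40)(-0.45) = 0.7700
  C_12 = −[(-0.10)(1.00) − (-0.40)(-0.15)] = 0.1600
  C_13 = (-0.10)(-0.45) − (0.95)(-0.15) = 0.1875
  C_21 = −[(-0.20)(1.00) − (-0.25)(-0.45)] = 0.3125
  C_22 = (1.00)(1.00) − (-0.25)(-0.15) = 0.9625
  C_23 = −[(1.00)(-0.45) − (-0.20)(-0.15)] = 0.4800
  C_31 = (-0.20)(-0.40) − (-0.25)(0.95) = 0.3175
  C_32 = −[(1.00)(-0.40) − (-0.25)(-0.10)] = 0.4250
  C_33 = (1.00)(0.95) − (-0.20)(-0.10) = 0.9300
det(I−A) = Σ_j (I−A)_1j·C_1j = (1.00)(0.7700) + (-0.20)(0.1600) + (-0.25)(0.1875) = 0.691125
adj(I−A) = Cᵀ =
  [ 0.7700   0.3125   0.3175]
  [ 0.1600   0.9625   0.4250]
  [ 0.1875   0.4800   0.9300]
(I − A)⁻¹ = adj(I−A) / det(I−A) ≈
  [   1.1141     0.4522     0.4594]
  [   0.2315     1.3927     0.6149]
  [   0.2713     0.6945     1.3456]
x = (I − A)⁻¹ d = adj(I−A)·d / det(I−A), with det(I−A) = 0.691125:
  x_1 = (0.7700·110 + 0.3125·150 + 0.3175·90) / 0.691125 = 160.15 / 0.691125 ≈ 231.7
  x_2 = (0.1600·110 + 0.9625·150 + 0.4250·90) / 0.691125 = 200.225 / 0.691125 ≈ 289.7
  x_3 = (0.1875·110 + 0.4800·150 + 0.9300·90) / 0.691125 = 176.325 / 0.691125 ≈ 255.1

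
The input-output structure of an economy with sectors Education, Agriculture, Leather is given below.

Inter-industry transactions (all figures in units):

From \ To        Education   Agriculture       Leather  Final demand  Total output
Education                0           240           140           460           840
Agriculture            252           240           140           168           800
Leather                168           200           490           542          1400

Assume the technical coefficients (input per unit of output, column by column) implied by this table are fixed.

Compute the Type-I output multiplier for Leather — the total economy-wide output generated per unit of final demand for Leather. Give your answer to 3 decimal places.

Technical coefficients a_ij = z_ij / X_j:
  a_11 = 0/840 = 0.00, a_21 = 252/840 = 0.30, a_31 = 168/840 = 0.20
  a_12 = 240/800 = 0.30, a_22 = 240/800 = 0.30, a_32 = 200/800 = 0.25
  a_13 = 140/1400 = 0.10, a_23 = 140/1400 = 0.10, a_33 = 490/1400 = 0.35
I − A =
  [   1.00    -0.30    -0.10]
  [  -0.30     0.70    -0.10]
  [  -0.20    -0.25     0.65]
Cofactors of I−A, C_ij = (−1)^(i+j)·(minor ij) (rows/columns in the sector order above):
  C_11 = (0.70)(0.65) − (-0.10)(-0.25) = 0.4300
  C_12 = −[(-0.30)(0.65) − (-0.10)(-0.20)] = 0.2150
  C_13 = (-0.30)(-0.25) − (0.70)(-0.20) = 0.2150
  C_21 = −[(-0.30)(0.65) − (-0.10)(-0.25)] = 0.2200
  C_22 = (1.00)(0.65) − (-0.10)(-0.20) = 0.6300
  C_23 = −[(1.00)(-0.25) − (-0.30)(-0.20)] = 0.3100
  C_31 = (-0.30)(-0.10) − (-0.10)(0.70) = 0.1000
  C_32 = −[(1.00)(-0.10) − (-0.10)(-0.30)] = 0.1300
  C_33 = (1.00)(0.70) − (-0.30)(-0.30) = 0.6100
det(I−A) = Σ_j (I−A)_1j·C_1j = (1.00)(0.4300) + (-0.30)(0.2150) + (-0.10)(0.2150) = 0.3440
adj(I−A) = Cᵀ =
  [ 0.4300   0.2200   0.1000]
  [ 0.2150   0.6300   0.1300]
  [ 0.2150   0.3100   0.6100]
(I − A)⁻¹ = adj(I−A) / det(I−A) ≈
  [   1.2500     0.6395     0.2907]
  [   0.6250     1.8314     0.3779]
  [   0.6250     0.9012     1.7733]
The output multiplier for sector j is the column-j sum of the Leontief inverse (I − A)⁻¹ = adj(I−A) / det(I−A).
Column 3 of adj(I−A): (0.1000, 0.1300, 0.6100); det(I−A) = 0.3440.
m_3 = (0.1000 + 0.1300 + 0.6100) / 0.3440 = 0.84 / 0.3440 ≈ 2.442.

m_3 = 2.442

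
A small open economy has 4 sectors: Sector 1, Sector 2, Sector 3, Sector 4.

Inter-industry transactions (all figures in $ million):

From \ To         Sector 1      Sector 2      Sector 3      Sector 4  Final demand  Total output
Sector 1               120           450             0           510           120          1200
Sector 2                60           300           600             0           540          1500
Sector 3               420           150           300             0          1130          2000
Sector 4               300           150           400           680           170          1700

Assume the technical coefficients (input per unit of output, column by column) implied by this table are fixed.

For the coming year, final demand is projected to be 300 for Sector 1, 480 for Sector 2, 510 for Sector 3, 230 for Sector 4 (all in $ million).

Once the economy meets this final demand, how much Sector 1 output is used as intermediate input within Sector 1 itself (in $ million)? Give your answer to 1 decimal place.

Technical coefficients a_ij = z_ij / X_j:
  a_11 = 120/1200 = 0.10, a_21 = 60/1200 = 0.05, a_31 = 420/1200 = 0.35, a_41 = 300/1200 = 0.25
  a_12 = 450/1500 = 0.30, a_22 = 300/1500 = 0.20, a_32 = 150/1500 = 0.10, a_42 = 150/1500 = 0.10
  a_13 = 0/2000 = 0.00, a_23 = 600/2000 = 0.30, a_33 = 300/2000 = 0.15, a_43 = 400/2000 = 0.20
  a_14 = 510/1700 = 0.30, a_24 = 0/1700 = 0.00, a_34 = 0/1700 = 0.00, a_44 = 680/1700 = 0.40
I − A =
  [   0.90    -0.30     0.00    -0.30]
  [  -0.05     0.80    -0.30     0.00]
  [  -0.35    -0.10     0.85     0.00]
  [  -0.25    -0.10    -0.20     0.60]
Compute the cofactors C_ij = (−1)^(i+j)·(3×3 minor ij) of I−A; the adjugate is their transpose:
adj(I−A) = Cᵀ =
  [ 0.39000   0.18450   0.11100   0.19500]
  [ 0.08850   0.37425   0.14250   0.04425]
  [ 0.17100   0.12000   0.36150   0.08550]
  [ 0.23425   0.17925   0.19050   0.54075]
det(I−A) = Σ_j (I−A)_1j·C_1j = (0.90)(0.39000) + (-0.30)(0.08850) + (0.00)(0.17100) + (-0.30)(0.23425) = 0.254175
(I − A)⁻¹ = adj(I−A) / det(I−A) ≈
  [   1.5344     0.7259     0.4367     0.7672]
  [   0.3482     1.4724     0.5606     0.1741]
  [   0.6728     0.4721     1.4222     0.3364]
  [   0.9216     0.7052     0.7495     2.1275]
First solve x = (I − A)⁻¹ d = adj(I−A)·d / det(I−A); in particular x_1 = (0.39000·300 + 0.18450·480 + 0.11100·510 + 0.19500·230) / 0.254175 = 307.02 / 0.254175 ≈ 1207.908.
Intermediate flow from 1 to 1: z_11 = a_11 · x_1 = 0.10 × 307.02 / 0.254175 = 30.702 / 0.254175 ≈ 120.8.

z_11 = 120.8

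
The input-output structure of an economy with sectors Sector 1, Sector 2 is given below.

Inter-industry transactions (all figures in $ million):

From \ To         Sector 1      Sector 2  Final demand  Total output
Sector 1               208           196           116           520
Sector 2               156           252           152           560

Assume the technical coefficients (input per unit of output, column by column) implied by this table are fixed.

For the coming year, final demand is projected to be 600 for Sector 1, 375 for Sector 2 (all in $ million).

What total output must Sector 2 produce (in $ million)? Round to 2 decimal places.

x_2 = 1800.00

Technical coefficients a_ij = z_ij / X_j:
  a_11 = 208/520 = 0.40, a_21 = 156/520 = 0.30
  a_12 = 196/560 = 0.35, a_22 = 252/560 = 0.45
I − A =
  [   0.60    -0.35]
  [  -0.30     0.55]
det(I−A) = (0.60)(0.55) − (-0.35)(-0.30) = 0.2250
adj(I−A) = [[0.55, 0.35], [0.30, 0.60]]
(I − A)⁻¹ = adj(I−A) / det(I−A) ≈
  [   2.4444     1.5556]
  [   1.3333     2.6667]
x = (I − A)⁻¹ d = adj(I−A)·d / det(I−A), with det(I−A) = 0.2250:
  x_1 = (0.55·600 + 0.35·375) / 0.2250 = 461.25 / 0.2250 = 2050.00
  x_2 = (0.30·600 + 0.60·375) / 0.2250 = 405.00 / 0.2250 = 1800.00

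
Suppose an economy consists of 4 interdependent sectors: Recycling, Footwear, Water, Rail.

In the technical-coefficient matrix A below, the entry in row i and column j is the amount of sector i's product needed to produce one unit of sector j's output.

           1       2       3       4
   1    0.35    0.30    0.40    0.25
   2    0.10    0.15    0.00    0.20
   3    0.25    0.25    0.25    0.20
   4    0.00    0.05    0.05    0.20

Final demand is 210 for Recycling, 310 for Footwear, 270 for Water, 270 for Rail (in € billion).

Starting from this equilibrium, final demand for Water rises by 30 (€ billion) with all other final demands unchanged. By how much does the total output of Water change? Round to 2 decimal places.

I − A =
  [   0.65    -0.30    -0.40    -0.25]
  [  -0.10     0.85     0.00    -0.20]
  [  -0.25    -0.25     0.75    -0.20]
  [   0.00    -0.05    -0.05     0.80]
Compute the cofactors C_ij = (−1)^(i+j)·(3×3 minor ij) of I−A; the adjugate is their transpose:
adj(I−A) = Cᵀ =
  [ 0.491500   0.273500   0.281625   0.292375]
  [ 0.061500   0.300375   0.039750   0.104250]
  [ 0.188500   0.199625   0.410250   0.211375]
  [ 0.015625   0.031250   0.028125   0.296875]
det(I−A) = Σ_j (I−A)_1j·C_1j = (0.65)(0.491500) + (-0.30)(0.061500) + (-0.40)(0.188500) + (-0.25)(0.015625) = 0.22171875
(I − A)⁻¹ = adj(I−A) / det(I−A) ≈
  [   2.2168     1.2335     1.2702     1.3187]
  [   0.2774     1.3548     0.1793     0.4702]
  [   0.8502     0.9004     1.8503     0.9533]
  [   0.0705     0.1409     0.1268     1.3390]
Δx = (I − A)⁻¹ Δd with Δd having +30 in the Water component and 0 elsewhere.
So Δx_3 = L_33 · (+30), where L_33 = adj(I−A)_33 / det(I−A) = 0.410250 / 0.22171875.
Δx_3 = 0.410250 × (+30) / 0.22171875 = 12.3075 / 0.22171875 ≈ 55.51.

Δx_3 = 55.51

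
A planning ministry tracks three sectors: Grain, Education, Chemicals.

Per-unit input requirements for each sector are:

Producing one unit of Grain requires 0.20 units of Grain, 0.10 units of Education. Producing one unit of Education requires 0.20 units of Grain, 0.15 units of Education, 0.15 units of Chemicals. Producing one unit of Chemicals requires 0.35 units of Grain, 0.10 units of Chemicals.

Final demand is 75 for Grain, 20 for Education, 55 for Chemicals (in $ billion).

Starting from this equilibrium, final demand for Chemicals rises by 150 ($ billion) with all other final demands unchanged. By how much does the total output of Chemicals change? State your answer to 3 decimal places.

Δx_C = 168.153

I − A =
  [   0.80    -0.20    -0.35]
  [  -0.10     0.85     0.00]
  [   0.00    -0.15     0.90]
Cofactors of I−A, C_ij = (−1)^(i+j)·(minor ij) (rows/columns in the sector order above):
  C_11 = (0.85)(0.90) − (0.00)(-0.15) = 0.7650
  C_12 = −[(-0.10)(0.90) − (0.00)(0.00)] = 0.0900
  C_13 = (-0.10)(-0.15) − (0.85)(0.00) = 0.0150
  C_21 = −[(-0.20)(0.90) − (-0.35)(-0.15)] = 0.2325
  C_22 = (0.80)(0.90) − (-0.35)(0.00) = 0.7200
  C_23 = −[(0.80)(-0.15) − (-0.20)(0.00)] = 0.1200
  C_31 = (-0.20)(0.00) − (-0.35)(0.85) = 0.2975
  C_32 = −[(0.80)(0.00) − (-0.35)(-0.10)] = 0.0350
  C_33 = (0.80)(0.85) − (-0.20)(-0.10) = 0.6600
det(I−A) = Σ_j (I−A)_1j·C_1j = (0.80)(0.7650) + (-0.20)(0.0900) + (-0.35)(0.0150) = 0.58875
adj(I−A) = Cᵀ =
  [ 0.7650   0.2325   0.2975]
  [ 0.0900   0.7200   0.0350]
  [ 0.0150   0.1200   0.6600]
(I − A)⁻¹ = adj(I−A) / det(I−A) ≈
  [   1.2994     0.3949     0.5053]
  [   0.1529     1.2229     0.0594]
  [   0.0255     0.2038     1.1210]
Δx = (I − A)⁻¹ Δd with Δd having +150 in the Chemicals component and 0 elsewhere.
So Δx_C = L_CC · (+150), where L_CC = adj(I−A)_CC / det(I−A) = 0.6600 / 0.58875.
Δx_C = 0.6600 × (+150) / 0.58875 = 99.00 / 0.58875 ≈ 168.153.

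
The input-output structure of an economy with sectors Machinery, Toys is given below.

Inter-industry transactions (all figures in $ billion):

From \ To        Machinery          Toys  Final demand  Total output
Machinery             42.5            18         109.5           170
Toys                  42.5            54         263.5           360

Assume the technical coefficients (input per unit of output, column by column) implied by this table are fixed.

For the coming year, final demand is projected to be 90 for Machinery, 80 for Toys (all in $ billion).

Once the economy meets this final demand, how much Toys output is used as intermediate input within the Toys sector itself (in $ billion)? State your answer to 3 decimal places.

z_TT = 19.800

Technical coefficients a_ij = z_ij / X_j:
  a_MM = 42.5/170 = 0.25, a_TM = 42.5/170 = 0.25
  a_MT = 18/360 = 0.05, a_TT = 54/360 = 0.15
I − A =
  [   0.75    -0.05]
  [  -0.25     0.85]
det(I−A) = (0.75)(0.85) − (-0.05)(-0.25) = 0.6250
adj(I−A) = [[0.85, 0.05], [0.25, 0.75]]
(I − A)⁻¹ = adj(I−A) / det(I−A) ≈
  [   1.3600     0.0800]
  [   0.4000     1.2000]
First solve x = (I − A)⁻¹ d = adj(I−A)·d / det(I−A); in particular x_T = (0.25·90 + 0.75·80) / 0.6250 = 82.50 / 0.6250 = 132.00000.
Intermediate flow from T to T: z_TT = a_TT · x_T = 0.15 × 82.50 / 0.6250 = 12.375 / 0.6250 = 19.800.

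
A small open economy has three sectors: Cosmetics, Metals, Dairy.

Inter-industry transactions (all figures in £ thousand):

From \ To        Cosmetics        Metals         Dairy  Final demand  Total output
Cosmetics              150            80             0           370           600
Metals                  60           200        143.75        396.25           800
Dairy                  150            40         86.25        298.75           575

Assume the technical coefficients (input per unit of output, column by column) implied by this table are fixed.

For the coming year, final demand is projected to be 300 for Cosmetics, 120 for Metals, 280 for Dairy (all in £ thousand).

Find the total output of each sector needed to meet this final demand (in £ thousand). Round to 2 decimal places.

Technical coefficients a_ij = z_ij / X_j:
  a_CC = 150/600 = 0.25, a_MC = 60/600 = 0.10, a_DC = 150/600 = 0.25
  a_CM = 80/800 = 0.10, a_MM = 200/800 = 0.25, a_DM = 40/800 = 0.05
  a_CD = 0/575 = 0.00, a_MD = 143.75/575 = 0.25, a_DD = 86.25/575 = 0.15
I − A =
  [   0.75    -0.10     0.00]
  [  -0.10     0.75    -0.25]
  [  -0.25    -0.05     0.85]
Cofactors of I−A, C_ij = (−1)^(i+j)·(minor ij) (rows/columns in the sector order above):
  C_11 = (0.75)(0.85) − (-0.25)(-0.05) = 0.6250
  C_12 = −[(-0.10)(0.85) − (-0.25)(-0.25)] = 0.1475
  C_13 = (-0.10)(-0.05) − (0.75)(-0.25) = 0.1925
  C_21 = −[(-0.10)(0.85) − (0.00)(-0.05)] = 0.0850
  C_22 = (0.75)(0.85) − (0.00)(-0.25) = 0.6375
  C_23 = −[(0.75)(-0.05) − (-0.10)(-0.25)] = 0.0625
  C_31 = (-0.10)(-0.25) − (0.00)(0.75) = 0.0250
  C_32 = −[(0.75)(-0.25) − (0.00)(-0.10)] = 0.1875
  C_33 = (0.75)(0.75) − (-0.10)(-0.10) = 0.5525
det(I−A) = Σ_j (I−A)_1j·C_1j = (0.75)(0.6250) + (-0.10)(0.1475) + (0.00)(0.1925) = 0.4540
adj(I−A) = Cᵀ =
  [ 0.6250   0.0850   0.0250]
  [ 0.1475   0.6375   0.1875]
  [ 0.1925   0.0625   0.5525]
(I − A)⁻¹ = adj(I−A) / det(I−A) ≈
  [   1.3767     0.1872     0.0551]
  [   0.3249     1.4042     0.4130]
  [   0.4240     0.1377     1.2170]
x = (I − A)⁻¹ d = adj(I−A)·d / det(I−A), with det(I−A) = 0.4540:
  x_C = (0.6250·300 + 0.0850·120 + 0.0250·280) / 0.4540 = 204.70 / 0.4540 ≈ 450.88
  x_M = (0.1475·300 + 0.6375·120 + 0.1875·280) / 0.4540 = 173.25 / 0.4540 ≈ 381.61
  x_D = (0.1925·300 + 0.0625·120 + 0.5525·280) / 0.4540 = 219.95 / 0.4540 ≈ 484.47

x_C = 450.88, x_M = 381.61, x_D = 484.47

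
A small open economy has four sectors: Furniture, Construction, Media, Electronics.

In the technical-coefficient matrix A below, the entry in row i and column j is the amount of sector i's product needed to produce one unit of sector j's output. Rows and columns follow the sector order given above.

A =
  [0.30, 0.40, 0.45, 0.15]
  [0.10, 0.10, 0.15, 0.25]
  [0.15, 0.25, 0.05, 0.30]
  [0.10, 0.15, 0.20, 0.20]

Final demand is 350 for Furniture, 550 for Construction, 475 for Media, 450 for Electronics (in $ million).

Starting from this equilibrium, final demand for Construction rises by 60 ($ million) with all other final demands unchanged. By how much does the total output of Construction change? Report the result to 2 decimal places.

Δx_C = 100.80

I − A =
  [   0.70    -0.40    -0.45    -0.15]
  [  -0.10     0.90    -0.15    -0.25]
  [  -0.15    -0.25     0.95    -0.30]
  [  -0.10    -0.15    -0.20     0.80]
Compute the cofactors C_ij = (−1)^(i+j)·(3×3 minor ij) of I−A; the adjugate is their transpose:
adj(I−A) = Cᵀ =
  [ 0.545125   0.419125   0.405500   0.385250]
  [ 0.123750   0.403750   0.167000   0.212000]
  [ 0.160125   0.231125   0.420000   0.259750]
  [ 0.131375   0.185875   0.187000   0.453250]
det(I−A) = Σ_j (I−A)_1j·C_1j = (0.70)(0.545125) + (-0.40)(0.123750) + (-0.45)(0.160125) + (-0.15)(0.131375) = 0.240325
(I − A)⁻¹ = adj(I−A) / det(I−A) ≈
  [   2.2683     1.7440     1.6873     1.6030]
  [   0.5149     1.6800     0.6949     0.8821]
  [   0.6663     0.9617     1.7476     1.0808]
  [   0.5467     0.7734     0.7781     1.8860]
Δx = (I − A)⁻¹ Δd with Δd having +60 in the Construction component and 0 elsewhere.
So Δx_C = L_CC · (+60), where L_CC = adj(I−A)_CC / det(I−A) = 0.403750 / 0.240325.
Δx_C = 0.403750 × (+60) / 0.240325 = 24.225 / 0.240325 ≈ 100.80.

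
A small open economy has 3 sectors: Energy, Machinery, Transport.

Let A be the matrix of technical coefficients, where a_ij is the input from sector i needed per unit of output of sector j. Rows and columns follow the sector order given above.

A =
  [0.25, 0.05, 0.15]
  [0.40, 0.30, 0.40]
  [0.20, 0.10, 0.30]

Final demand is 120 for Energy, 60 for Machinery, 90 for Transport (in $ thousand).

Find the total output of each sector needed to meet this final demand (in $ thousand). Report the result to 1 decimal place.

x_1 = 233.3, x_2 = 360.0, x_3 = 246.7

I − A =
  [   0.75    -0.05    -0.15]
  [  -0.40     0.70    -0.40]
  [  -0.20    -0.10     0.70]
Cofactors of I−A, C_ij = (−1)^(i+j)·(minor ij) (rows/columns in the sector order above):
  C_11 = (0.70)(0.70) − (-0.40)(-0.10) = 0.4500
  C_12 = −[(-0.40)(0.70) − (-0.40)(-0.20)] = 0.3600
  C_13 = (-0.40)(-0.10) − (0.70)(-0.20) = 0.1800
  C_21 = −[(-0.05)(0.70) − (-0.15)(-0.10)] = 0.0500
  C_22 = (0.75)(0.70) − (-0.15)(-0.20) = 0.4950
  C_23 = −[(0.75)(-0.10) − (-0.05)(-0.20)] = 0.0850
  C_31 = (-0.05)(-0.40) − (-0.15)(0.70) = 0.1250
  C_32 = −[(0.75)(-0.40) − (-0.15)(-0.40)] = 0.3600
  C_33 = (0.75)(0.70) − (-0.05)(-0.40) = 0.5050
det(I−A) = Σ_j (I−A)_1j·C_1j = (0.75)(0.4500) + (-0.05)(0.3600) + (-0.15)(0.1800) = 0.2925
adj(I−A) = Cᵀ =
  [ 0.4500   0.0500   0.1250]
  [ 0.3600   0.4950   0.3600]
  [ 0.1800   0.0850   0.5050]
(I − A)⁻¹ = adj(I−A) / det(I−A) ≈
  [   1.5385     0.1709     0.4274]
  [   1.2308     1.6923     1.2308]
  [   0.6154     0.2906     1.7265]
x = (I − A)⁻¹ d = adj(I−A)·d / det(I−A), with det(I−A) = 0.2925:
  x_1 = (0.4500·120 + 0.0500·60 + 0.1250·90) / 0.2925 = 68.25 / 0.2925 ≈ 233.3
  x_2 = (0.3600·120 + 0.4950·60 + 0.3600·90) / 0.2925 = 105.30 / 0.2925 = 360.0
  x_3 = (0.1800·120 + 0.0850·60 + 0.5050·90) / 0.2925 = 72.15 / 0.2925 ≈ 246.7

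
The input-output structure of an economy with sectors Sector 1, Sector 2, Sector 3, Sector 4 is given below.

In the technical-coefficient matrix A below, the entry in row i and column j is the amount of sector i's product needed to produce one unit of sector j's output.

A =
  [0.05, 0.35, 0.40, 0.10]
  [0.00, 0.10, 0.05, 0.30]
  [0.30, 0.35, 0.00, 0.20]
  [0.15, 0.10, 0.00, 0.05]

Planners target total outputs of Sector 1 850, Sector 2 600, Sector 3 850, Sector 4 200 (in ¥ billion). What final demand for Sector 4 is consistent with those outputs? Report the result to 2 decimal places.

d_4 = 2.50

I − A =
  [   0.95    -0.35    -0.40    -0.10]
  [   0.00     0.90    -0.05    -0.30]
  [  -0.30    -0.35     1.00    -0.20]
  [  -0.15    -0.10     0.00     0.95]
d = (I − A) x:
  d_1 = (+0.95)·850 + (-0.35)·600 + (-0.40)·850 + (-0.10)·200 = 237.50
  d_2 = (+0.00)·850 + (+0.90)·600 + (-0.05)·850 + (-0.30)·200 = 437.50
  d_3 = (-0.30)·850 + (-0.35)·600 + (+1.00)·850 + (-0.20)·200 = 345.00
  d_4 = (-0.15)·850 + (-0.10)·600 + (+0.00)·850 + (+0.95)·200 = 2.50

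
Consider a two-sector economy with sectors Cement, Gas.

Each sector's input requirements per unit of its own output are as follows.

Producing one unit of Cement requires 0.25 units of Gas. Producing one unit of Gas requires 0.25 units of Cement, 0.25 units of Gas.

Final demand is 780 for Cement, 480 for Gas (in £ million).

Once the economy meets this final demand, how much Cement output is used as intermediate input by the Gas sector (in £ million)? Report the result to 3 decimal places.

z_12 = 245.455

I − A =
  [   1.00    -0.25]
  [  -0.25     0.75]
det(I−A) = (1.00)(0.75) − (-0.25)(-0.25) = 0.6875
adj(I−A) = [[0.75, 0.25], [0.25, 1.00]]
(I − A)⁻¹ = adj(I−A) / det(I−A) ≈
  [   1.0909     0.3636]
  [   0.3636     1.4545]
First solve x = (I − A)⁻¹ d = adj(I−A)·d / det(I−A); in particular x_2 = (0.25·780 + 1.00·480) / 0.6875 = 675.00 / 0.6875 ≈ 981.81818.
Intermediate flow from 1 to 2: z_12 = a_12 · x_2 = 0.25 × 675.00 / 0.6875 = 168.75 / 0.6875 ≈ 245.455.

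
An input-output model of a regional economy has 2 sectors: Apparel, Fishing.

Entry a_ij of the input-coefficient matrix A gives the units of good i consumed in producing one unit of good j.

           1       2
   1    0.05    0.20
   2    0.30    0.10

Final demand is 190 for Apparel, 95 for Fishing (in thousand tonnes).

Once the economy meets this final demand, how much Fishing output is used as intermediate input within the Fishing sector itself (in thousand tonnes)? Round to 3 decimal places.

z_22 = 18.522

I − A =
  [   0.95    -0.20]
  [  -0.30     0.90]
det(I−A) = (0.95)(0.90) − (-0.20)(-0.30) = 0.7950
adj(I−A) = [[0.90, 0.20], [0.30, 0.95]]
(I − A)⁻¹ = adj(I−A) / det(I−A) ≈
  [   1.1321     0.2516]
  [   0.3774     1.1950]
First solve x = (I − A)⁻¹ d = adj(I−A)·d / det(I−A); in particular x_2 = (0.30·190 + 0.95·95) / 0.7950 = 147.25 / 0.7950 ≈ 185.22013.
Intermediate flow from 2 to 2: z_22 = a_22 · x_2 = 0.10 × 147.25 / 0.7950 = 14.725 / 0.7950 ≈ 18.522.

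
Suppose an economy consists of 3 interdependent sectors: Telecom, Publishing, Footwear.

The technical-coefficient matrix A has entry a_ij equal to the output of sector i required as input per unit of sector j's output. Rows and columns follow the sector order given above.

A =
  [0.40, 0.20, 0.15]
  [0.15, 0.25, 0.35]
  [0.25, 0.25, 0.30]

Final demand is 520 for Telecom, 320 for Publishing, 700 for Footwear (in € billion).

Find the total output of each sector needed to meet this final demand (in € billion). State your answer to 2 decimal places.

x_1 = 2165.83, x_2 = 2024.97, x_3 = 2496.71

I − A =
  [   0.60    -0.20    -0.15]
  [  -0.15     0.75    -0.35]
  [  -0.25    -0.25     0.70]
Cofactors of I−A, C_ij = (−1)^(i+j)·(minor ij) (rows/columns in the sector order above):
  C_11 = (0.75)(0.70) − (-0.35)(-0.25) = 0.4375
  C_12 = −[(-0.15)(0.70) − (-0.35)(-0.25)] = 0.1925
  C_13 = (-0.15)(-0.25) − (0.75)(-0.25) = 0.2250
  C_21 = −[(-0.20)(0.70) − (-0.15)(-0.25)] = 0.1775
  C_22 = (0.60)(0.70) − (-0.15)(-0.25) = 0.3825
  C_23 = −[(0.60)(-0.25) − (-0.20)(-0.25)] = 0.2000
  C_31 = (-0.20)(-0.35) − (-0.15)(0.75) = 0.1825
  C_32 = −[(0.60)(-0.35) − (-0.15)(-0.15)] = 0.2325
  C_33 = (0.60)(0.75) − (-0.20)(-0.15) = 0.4200
det(I−A) = Σ_j (I−A)_1j·C_1j = (0.60)(0.4375) + (-0.20)(0.1925) + (-0.15)(0.2250) = 0.19025
adj(I−A) = Cᵀ =
  [ 0.4375   0.1775   0.1825]
  [ 0.1925   0.3825   0.2325]
  [ 0.2250   0.2000   0.4200]
(I − A)⁻¹ = adj(I−A) / det(I−A) ≈
  [   2.2996     0.9330     0.9593]
  [   1.0118     2.0105     1.2221]
  [   1.1827     1.0512     2.2076]
x = (I − A)⁻¹ d = adj(I−A)·d / det(I−A), with det(I−A) = 0.19025:
  x_1 = (0.4375·520 + 0.1775·320 + 0.1825·700) / 0.19025 = 412.05 / 0.19025 ≈ 2165.83
  x_2 = (0.1925·520 + 0.3825·320 + 0.2325·700) / 0.19025 = 385.25 / 0.19025 ≈ 2024.97
  x_3 = (0.2250·520 + 0.2000·320 + 0.4200·700) / 0.19025 = 475.00 / 0.19025 ≈ 2496.71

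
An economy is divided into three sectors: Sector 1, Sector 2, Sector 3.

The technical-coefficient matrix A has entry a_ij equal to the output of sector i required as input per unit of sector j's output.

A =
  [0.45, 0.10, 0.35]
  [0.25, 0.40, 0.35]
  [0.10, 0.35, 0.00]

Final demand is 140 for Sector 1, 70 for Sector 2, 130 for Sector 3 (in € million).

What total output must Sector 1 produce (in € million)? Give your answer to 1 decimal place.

x_1 = 626.2

I − A =
  [   0.55    -0.10    -0.35]
  [  -0.25     0.60    -0.35]
  [  -0.10    -0.35     1.00]
Cofactors of I−A, C_ij = (−1)^(i+j)·(minor ij) (rows/columns in the sector order above):
  C_11 = (0.60)(1.00) − (-0.35)(-0.35) = 0.4775
  C_12 = −[(-0.25)(1.00) − (-0.35)(-0.10)] = 0.2850
  C_13 = (-0.25)(-0.35) − (0.60)(-0.10) = 0.1475
  C_21 = −[(-0.10)(1.00) − (-0.35)(-0.35)] = 0.2225
  C_22 = (0.55)(1.00) − (-0.35)(-0.10) = 0.5150
  C_23 = −[(0.55)(-0.35) − (-0.10)(-0.10)] = 0.2025
  C_31 = (-0.10)(-0.35) − (-0.35)(0.60) = 0.2450
  C_32 = −[(0.55)(-0.35) − (-0.35)(-0.25)] = 0.2800
  C_33 = (0.55)(0.60) − (-0.10)(-0.25) = 0.3050
det(I−A) = Σ_j (I−A)_1j·C_1j = (0.55)(0.4775) + (-0.10)(0.2850) + (-0.35)(0.1475) = 0.1825
adj(I−A) = Cᵀ =
  [ 0.4775   0.2225   0.2450]
  [ 0.2850   0.5150   0.2800]
  [ 0.1475   0.2025   0.3050]
(I − A)⁻¹ = adj(I−A) / det(I−A) ≈
  [   2.6164     1.2192     1.3425]
  [   1.5616     2.8219     1.5342]
  [   0.8082     1.1096     1.6712]
x = (I − A)⁻¹ d = adj(I−A)·d / det(I−A), with det(I−A) = 0.1825:
  x_1 = (0.4775·140 + 0.2225·70 + 0.2450·130) / 0.1825 = 114.275 / 0.1825 ≈ 626.2
  x_2 = (0.2850·140 + 0.5150·70 + 0.2800·130) / 0.1825 = 112.35 / 0.1825 ≈ 615.6
  x_3 = (0.1475·140 + 0.2025·70 + 0.3050·130) / 0.1825 = 74.475 / 0.1825 ≈ 408.1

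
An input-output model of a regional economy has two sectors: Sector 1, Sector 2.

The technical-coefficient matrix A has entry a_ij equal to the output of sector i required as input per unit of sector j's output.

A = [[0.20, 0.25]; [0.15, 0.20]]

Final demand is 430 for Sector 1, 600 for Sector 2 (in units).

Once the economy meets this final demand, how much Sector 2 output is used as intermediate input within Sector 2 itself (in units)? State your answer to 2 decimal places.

I − A =
  [   0.80    -0.25]
  [  -0.15     0.80]
det(I−A) = (0.80)(0.80) − (-0.25)(-0.15) = 0.6025
adj(I−A) = [[0.80, 0.25], [0.15, 0.80]]
(I − A)⁻¹ = adj(I−A) / det(I−A) ≈
  [   1.3278     0.4149]
  [   0.2490     1.3278]
First solve x = (I − A)⁻¹ d = adj(I−A)·d / det(I−A); in particular x_2 = (0.15·430 + 0.80·600) / 0.6025 = 544.50 / 0.6025 ≈ 903.7344.
Intermediate flow from 2 to 2: z_22 = a_22 · x_2 = 0.20 × 544.50 / 0.6025 = 108.90 / 0.6025 ≈ 180.75.

z_22 = 180.75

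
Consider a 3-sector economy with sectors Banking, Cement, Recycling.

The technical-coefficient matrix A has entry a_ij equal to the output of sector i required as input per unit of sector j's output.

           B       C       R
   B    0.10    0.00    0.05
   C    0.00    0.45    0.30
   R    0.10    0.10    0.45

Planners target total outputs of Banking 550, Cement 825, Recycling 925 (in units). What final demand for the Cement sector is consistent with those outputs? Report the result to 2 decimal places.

d_C = 176.25

I − A =
  [   0.90     0.00    -0.05]
  [   0.00     0.55    -0.30]
  [  -0.10    -0.10     0.55]
d = (I − A) x:
  d_B = (+0.90)·550 + (+0.00)·825 + (-0.05)·925 = 448.75
  d_C = (+0.00)·550 + (+0.55)·825 + (-0.30)·925 = 176.25
  d_R = (-0.10)·550 + (-0.10)·825 + (+0.55)·925 = 371.25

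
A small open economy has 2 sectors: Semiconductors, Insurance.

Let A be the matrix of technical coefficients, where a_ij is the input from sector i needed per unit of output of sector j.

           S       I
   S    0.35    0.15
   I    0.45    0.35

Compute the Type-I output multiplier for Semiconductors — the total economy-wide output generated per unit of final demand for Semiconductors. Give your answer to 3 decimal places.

m_S = 3.099

I − A =
  [   0.65    -0.15]
  [  -0.45     0.65]
det(I−A) = (0.65)(0.65) − (-0.15)(-0.45) = 0.3550
adj(I−A) = [[0.65, 0.15], [0.45, 0.65]]
(I − A)⁻¹ = adj(I−A) / det(I−A) ≈
  [   1.8310     0.4225]
  [   1.2676     1.8310]
The output multiplier for sector j is the column-j sum of the Leontief inverse (I − A)⁻¹ = adj(I−A) / det(I−A).
Column S of adj(I−A): (0.65, 0.45); det(I−A) = 0.3550.
m_S = (0.65 + 0.45) / 0.3550 = 1.10 / 0.3550 ≈ 3.099.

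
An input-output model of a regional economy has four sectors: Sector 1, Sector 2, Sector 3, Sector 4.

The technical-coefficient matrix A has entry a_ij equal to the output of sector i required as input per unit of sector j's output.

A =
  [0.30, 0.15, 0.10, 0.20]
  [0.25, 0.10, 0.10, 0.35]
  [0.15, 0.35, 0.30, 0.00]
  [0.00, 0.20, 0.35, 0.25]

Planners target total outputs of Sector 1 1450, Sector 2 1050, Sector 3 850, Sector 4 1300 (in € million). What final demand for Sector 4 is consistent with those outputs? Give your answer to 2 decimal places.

I − A =
  [   0.70    -0.15    -0.10    -0.20]
  [  -0.25     0.90    -0.10    -0.35]
  [  -0.15    -0.35     0.70     0.00]
  [   0.00    -0.20    -0.35     0.75]
d = (I − A) x:
  d_1 = (+0.70)·1450 + (-0.15)·1050 + (-0.10)·850 + (-0.20)·1300 = 512.50
  d_2 = (-0.25)·1450 + (+0.90)·1050 + (-0.10)·850 + (-0.35)·1300 = 42.50
  d_3 = (-0.15)·1450 + (-0.35)·1050 + (+0.70)·850 + (+0.00)·1300 = 10.00
  d_4 = (+0.00)·1450 + (-0.20)·1050 + (-0.35)·850 + (+0.75)·1300 = 467.50

d_4 = 467.50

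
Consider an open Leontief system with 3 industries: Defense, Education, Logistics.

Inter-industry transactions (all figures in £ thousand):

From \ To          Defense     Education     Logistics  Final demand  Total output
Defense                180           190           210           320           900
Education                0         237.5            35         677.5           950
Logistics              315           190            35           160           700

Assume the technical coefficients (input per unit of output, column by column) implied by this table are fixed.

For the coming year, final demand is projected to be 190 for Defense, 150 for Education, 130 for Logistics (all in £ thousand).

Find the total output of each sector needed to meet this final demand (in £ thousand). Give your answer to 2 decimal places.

x_D = 420.06, x_E = 222.56, x_L = 338.46

Technical coefficients a_ij = z_ij / X_j:
  a_DD = 180/900 = 0.20, a_ED = 0/900 = 0.00, a_LD = 315/900 = 0.35
  a_DE = 190/950 = 0.20, a_EE = 237.5/950 = 0.25, a_LE = 190/950 = 0.20
  a_DL = 210/700 = 0.30, a_EL = 35/700 = 0.05, a_LL = 35/700 = 0.05
I − A =
  [   0.80    -0.20    -0.30]
  [   0.00     0.75    -0.05]
  [  -0.35    -0.20     0.95]
Cofactors of I−A, C_ij = (−1)^(i+j)·(minor ij) (rows/columns in the sector order above):
  C_11 = (0.75)(0.95) − (-0.05)(-0.20) = 0.7025
  C_12 = −[(0.00)(0.95) − (-0.05)(-0.35)] = 0.0175
  C_13 = (0.00)(-0.20) − (0.75)(-0.35) = 0.2625
  C_21 = −[(-0.20)(0.95) − (-0.30)(-0.20)] = 0.2500
  C_22 = (0.80)(0.95) − (-0.30)(-0.35) = 0.6550
  C_23 = −[(0.80)(-0.20) − (-0.20)(-0.35)] = 0.2300
  C_31 = (-0.20)(-0.05) − (-0.30)(0.75) = 0.2350
  C_32 = −[(0.80)(-0.05) − (-0.30)(0.00)] = 0.0400
  C_33 = (0.80)(0.75) − (-0.20)(0.00) = 0.6000
det(I−A) = Σ_j (I−A)_1j·C_1j = (0.80)(0.7025) + (-0.20)(0.0175) + (-0.30)(0.2625) = 0.47975
adj(I−A) = Cᵀ =
  [ 0.7025   0.2500   0.2350]
  [ 0.0175   0.6550   0.0400]
  [ 0.2625   0.2300   0.6000]
(I − A)⁻¹ = adj(I−A) / det(I−A) ≈
  [   1.4643     0.5211     0.4898]
  [   0.0365     1.3653     0.0834]
  [   0.5472     0.4794     1.2507]
x = (I − A)⁻¹ d = adj(I−A)·d / det(I−A), with det(I−A) = 0.47975:
  x_D = (0.7025·190 + 0.2500·150 + 0.2350·130) / 0.47975 = 201.525 / 0.47975 ≈ 420.06
  x_E = (0.0175·190 + 0.6550·150 + 0.0400·130) / 0.47975 = 106.775 / 0.47975 ≈ 222.56
  x_L = (0.2625·190 + 0.2300·150 + 0.6000·130) / 0.47975 = 162.375 / 0.47975 ≈ 338.46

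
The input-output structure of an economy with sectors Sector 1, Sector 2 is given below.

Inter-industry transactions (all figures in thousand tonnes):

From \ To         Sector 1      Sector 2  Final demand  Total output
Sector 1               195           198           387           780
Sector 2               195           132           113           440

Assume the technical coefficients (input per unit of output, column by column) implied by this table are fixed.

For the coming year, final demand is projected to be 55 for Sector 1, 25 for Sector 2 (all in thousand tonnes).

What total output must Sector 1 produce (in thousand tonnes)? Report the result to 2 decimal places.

x_1 = 120.61

Technical coefficients a_ij = z_ij / X_j:
  a_11 = 195/780 = 0.25, a_21 = 195/780 = 0.25
  a_12 = 198/440 = 0.45, a_22 = 132/440 = 0.30
I − A =
  [   0.75    -0.45]
  [  -0.25     0.70]
det(I−A) = (0.75)(0.70) − (-0.45)(-0.25) = 0.4125
adj(I−A) = [[0.70, 0.45], [0.25, 0.75]]
(I − A)⁻¹ = adj(I−A) / det(I−A) ≈
  [   1.6970     1.0909]
  [   0.6061     1.8182]
x = (I − A)⁻¹ d = adj(I−A)·d / det(I−A), with det(I−A) = 0.4125:
  x_1 = (0.70·55 + 0.45·25) / 0.4125 = 49.75 / 0.4125 ≈ 120.61
  x_2 = (0.25·55 + 0.75·25) / 0.4125 = 32.50 / 0.4125 ≈ 78.79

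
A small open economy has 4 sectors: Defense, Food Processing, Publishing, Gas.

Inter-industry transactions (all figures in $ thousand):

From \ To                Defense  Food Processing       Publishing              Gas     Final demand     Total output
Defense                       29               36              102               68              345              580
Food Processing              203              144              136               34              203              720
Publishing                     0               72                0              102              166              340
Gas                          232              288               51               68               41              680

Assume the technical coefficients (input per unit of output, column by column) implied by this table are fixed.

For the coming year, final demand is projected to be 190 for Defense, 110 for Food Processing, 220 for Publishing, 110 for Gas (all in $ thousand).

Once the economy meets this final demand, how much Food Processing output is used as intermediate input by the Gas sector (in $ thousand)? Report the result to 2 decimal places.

z_24 = 30.05

Technical coefficients a_ij = z_ij / X_j:
  a_11 = 29/580 = 0.05, a_21 = 203/580 = 0.35, a_31 = 0/580 = 0.00, a_41 = 232/580 = 0.40
  a_12 = 36/720 = 0.05, a_22 = 144/720 = 0.20, a_32 = 72/720 = 0.10, a_42 = 288/720 = 0.40
  a_13 = 102/340 = 0.30, a_23 = 136/340 = 0.40, a_33 = 0/340 = 0.00, a_43 = 51/340 = 0.15
  a_14 = 68/680 = 0.10, a_24 = 34/680 = 0.05, a_34 = 102/680 = 0.15, a_44 = 68/680 = 0.10
I − A =
  [   0.95    -0.05    -0.30    -0.10]
  [  -0.35     0.80    -0.40    -0.05]
  [   0.00    -0.10     1.00    -0.15]
  [  -0.40    -0.40    -0.15     0.90]
Compute the cofactors C_ij = (−1)^(i+j)·(3×3 minor ij) of I−A; the adjugate is their transpose:
adj(I−A) = Cᵀ =
  [ 0.621250   0.130375   0.256375   0.119000]
  [ 0.351125   0.775625   0.438875   0.155250]
  [ 0.102500   0.141500   0.602250   0.119625]
  [ 0.449250   0.426250   0.409375   0.694000]
det(I−A) = Σ_j (I−A)_1j·C_1j = (0.95)(0.621250) + (-0.05)(0.351125) + (-0.30)(0.102500) + (-0.10)(0.449250) = 0.49695625
(I − A)⁻¹ = adj(I−A) / det(I−A) ≈
  [   1.2501     0.2623     0.5159     0.2395]
  [   0.7066     1.5608     0.8831     0.3124]
  [   0.2063     0.2847     1.2119     0.2407]
  [   0.9040     0.8577     0.8238     1.3965]
First solve x = (I − A)⁻¹ d = adj(I−A)·d / det(I−A); in particular x_4 = (0.449250·190 + 0.426250·110 + 0.409375·220 + 0.694000·110) / 0.49695625 = 298.6475 / 0.49695625 ≈ 600.9533.
Intermediate flow from 2 to 4: z_24 = a_24 · x_4 = 0.05 × 298.6475 / 0.49695625 = 14.932375 / 0.49695625 ≈ 30.05.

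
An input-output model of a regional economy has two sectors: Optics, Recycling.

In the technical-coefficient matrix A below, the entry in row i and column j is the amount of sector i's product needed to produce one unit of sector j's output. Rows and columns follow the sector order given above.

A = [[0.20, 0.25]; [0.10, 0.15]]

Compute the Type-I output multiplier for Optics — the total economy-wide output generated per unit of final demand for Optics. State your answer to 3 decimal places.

m_O = 1.450

I − A =
  [   0.80    -0.25]
  [  -0.10     0.85]
det(I−A) = (0.80)(0.85) − (-0.25)(-0.10) = 0.6550
adj(I−A) = [[0.85, 0.25], [0.10, 0.80]]
(I − A)⁻¹ = adj(I−A) / det(I−A) ≈
  [   1.2977     0.3817]
  [   0.1527     1.2214]
The output multiplier for sector j is the column-j sum of the Leontief inverse (I − A)⁻¹ = adj(I−A) / det(I−A).
Column O of adj(I−A): (0.85, 0.10); det(I−A) = 0.6550.
m_O = (0.85 + 0.10) / 0.6550 = 0.95 / 0.6550 ≈ 1.450.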